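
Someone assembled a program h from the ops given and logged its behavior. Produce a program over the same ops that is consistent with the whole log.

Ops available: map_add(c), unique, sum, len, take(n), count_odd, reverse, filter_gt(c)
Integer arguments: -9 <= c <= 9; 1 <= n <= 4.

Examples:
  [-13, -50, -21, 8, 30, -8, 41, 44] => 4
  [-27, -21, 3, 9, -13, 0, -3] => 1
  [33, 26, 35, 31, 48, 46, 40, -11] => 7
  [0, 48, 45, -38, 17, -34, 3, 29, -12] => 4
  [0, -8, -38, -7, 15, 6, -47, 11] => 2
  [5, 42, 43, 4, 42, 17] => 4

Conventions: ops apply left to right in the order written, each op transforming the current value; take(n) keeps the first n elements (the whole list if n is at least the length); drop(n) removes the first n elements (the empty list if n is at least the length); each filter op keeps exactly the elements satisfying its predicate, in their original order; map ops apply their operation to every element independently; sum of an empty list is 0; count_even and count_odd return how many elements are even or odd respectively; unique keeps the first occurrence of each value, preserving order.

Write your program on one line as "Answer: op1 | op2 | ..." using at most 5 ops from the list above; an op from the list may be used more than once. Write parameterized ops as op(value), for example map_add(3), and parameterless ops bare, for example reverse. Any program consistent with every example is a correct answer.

map_add(1) | map_add(1) | filter_gt(9) | len

Check, running the answer program on each example:
  [-13, -50, -21, 8, 30, -8, 41, 44] -> [-12, -49, -20, 9, 31, -7, 42, 45] -> [-11, -48, -19, 10, 32, -6, 43, 46] -> [10, 32, 43, 46] -> 4
  [-27, -21, 3, 9, -13, 0, -3] -> [-26, -20, 4, 10, -12, 1, -2] -> [-25, -19, 5, 11, -11, 2, -1] -> [11] -> 1
  [33, 26, 35, 31, 48, 46, 40, -11] -> [34, 27, 36, 32, 49, 47, 41, -10] -> [35, 28, 37, 33, 50, 48, 42, -9] -> [35, 28, 37, 33, 50, 48, 42] -> 7
  [0, 48, 45, -38, 17, -34, 3, 29, -12] -> [1, 49, 46, -37, 18, -33, 4, 30, -11] -> [2, 50, 47, -36, 19, -32, 5, 31, -10] -> [50, 47, 19, 31] -> 4
  [0, -8, -38, -7, 15, 6, -47, 11] -> [1, -7, -37, -6, 16, 7, -46, 12] -> [2, -6, -36, -5, 17, 8, -45, 13] -> [17, 13] -> 2
  [5, 42, 43, 4, 42, 17] -> [6, 43, 44, 5, 43, 18] -> [7, 44, 45, 6, 44, 19] -> [44, 45, 44, 19] -> 4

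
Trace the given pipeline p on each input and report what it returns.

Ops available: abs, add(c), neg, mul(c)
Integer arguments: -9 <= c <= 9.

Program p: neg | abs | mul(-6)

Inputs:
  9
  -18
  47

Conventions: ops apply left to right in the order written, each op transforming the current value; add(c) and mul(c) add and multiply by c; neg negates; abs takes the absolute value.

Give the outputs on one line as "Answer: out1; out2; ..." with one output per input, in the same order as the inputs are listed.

-54; -108; -282

Execution, op by op:
  9 -> -9 -> 9 -> -54
  -18 -> 18 -> 18 -> -108
  47 -> -47 -> 47 -> -282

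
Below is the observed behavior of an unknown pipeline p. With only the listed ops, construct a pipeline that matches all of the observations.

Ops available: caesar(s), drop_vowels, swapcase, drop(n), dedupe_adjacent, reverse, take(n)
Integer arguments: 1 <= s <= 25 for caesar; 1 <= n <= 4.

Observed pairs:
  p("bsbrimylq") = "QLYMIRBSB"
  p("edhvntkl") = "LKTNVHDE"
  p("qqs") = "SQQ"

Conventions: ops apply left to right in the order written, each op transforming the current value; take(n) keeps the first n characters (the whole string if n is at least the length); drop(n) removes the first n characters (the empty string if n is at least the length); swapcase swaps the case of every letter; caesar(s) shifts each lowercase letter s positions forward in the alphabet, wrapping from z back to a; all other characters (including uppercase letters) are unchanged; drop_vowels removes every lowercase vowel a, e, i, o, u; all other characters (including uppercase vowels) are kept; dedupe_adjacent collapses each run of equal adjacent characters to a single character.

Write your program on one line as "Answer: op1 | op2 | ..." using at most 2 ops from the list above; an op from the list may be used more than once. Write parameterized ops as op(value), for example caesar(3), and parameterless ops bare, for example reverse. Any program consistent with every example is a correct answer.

swapcase | reverse

Check, running the answer program on each example:
  "bsbrimylq" -> "BSBRIMYLQ" -> "QLYMIRBSB"
  "edhvntkl" -> "EDHVNTKL" -> "LKTNVHDE"
  "qqs" -> "QQS" -> "SQQ"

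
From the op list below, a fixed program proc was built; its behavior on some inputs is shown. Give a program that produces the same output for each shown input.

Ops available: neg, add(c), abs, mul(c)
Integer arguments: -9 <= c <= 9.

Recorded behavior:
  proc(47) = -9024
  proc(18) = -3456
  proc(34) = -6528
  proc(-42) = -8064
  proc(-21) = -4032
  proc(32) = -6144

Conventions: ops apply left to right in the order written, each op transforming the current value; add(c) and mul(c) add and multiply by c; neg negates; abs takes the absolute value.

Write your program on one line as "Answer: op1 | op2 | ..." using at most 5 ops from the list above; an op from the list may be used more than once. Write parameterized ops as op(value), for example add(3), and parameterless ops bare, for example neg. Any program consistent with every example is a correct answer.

mul(8) | mul(8) | abs | mul(-3)

Check, running the answer program on each example:
  47 -> 376 -> 3008 -> 3008 -> -9024
  18 -> 144 -> 1152 -> 1152 -> -3456
  34 -> 272 -> 2176 -> 2176 -> -6528
  -42 -> -336 -> -2688 -> 2688 -> -8064
  -21 -> -168 -> -1344 -> 1344 -> -4032
  32 -> 256 -> 2048 -> 2048 -> -6144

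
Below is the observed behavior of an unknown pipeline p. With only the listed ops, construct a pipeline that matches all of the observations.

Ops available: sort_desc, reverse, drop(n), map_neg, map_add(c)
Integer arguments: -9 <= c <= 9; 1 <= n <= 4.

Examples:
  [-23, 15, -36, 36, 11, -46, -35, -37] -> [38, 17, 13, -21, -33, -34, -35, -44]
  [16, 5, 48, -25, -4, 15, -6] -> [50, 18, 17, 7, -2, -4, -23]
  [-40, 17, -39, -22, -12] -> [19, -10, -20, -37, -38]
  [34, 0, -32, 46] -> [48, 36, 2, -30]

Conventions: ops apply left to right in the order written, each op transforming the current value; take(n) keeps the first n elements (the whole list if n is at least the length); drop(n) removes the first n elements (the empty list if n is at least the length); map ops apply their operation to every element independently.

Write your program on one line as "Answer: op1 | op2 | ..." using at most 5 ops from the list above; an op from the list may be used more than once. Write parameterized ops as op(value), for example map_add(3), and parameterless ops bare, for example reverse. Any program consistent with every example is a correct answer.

reverse | map_add(-7) | map_add(9) | sort_desc

Check, running the answer program on each example:
  [-23, 15, -36, 36, 11, -46, -35, -37] -> [-37, -35, -46, 11, 36, -36, 15, -23] -> [-44, -42, -53, 4, 29, -43, 8, -30] -> [-35, -33, -44, 13, 38, -34, 17, -21] -> [38, 17, 13, -21, -33, -34, -35, -44]
  [16, 5, 48, -25, -4, 15, -6] -> [-6, 15, -4, -25, 48, 5, 16] -> [-13, 8, -11, -32, 41, -2, 9] -> [-4, 17, -2, -23, 50, 7, 18] -> [50, 18, 17, 7, -2, -4, -23]
  [-40, 17, -39, -22, -12] -> [-12, -22, -39, 17, -40] -> [-19, -29, -46, 10, -47] -> [-10, -20, -37, 19, -38] -> [19, -10, -20, -37, -38]
  [34, 0, -32, 46] -> [46, -32, 0, 34] -> [39, -39, -7, 27] -> [48, -30, 2, 36] -> [48, 36, 2, -30]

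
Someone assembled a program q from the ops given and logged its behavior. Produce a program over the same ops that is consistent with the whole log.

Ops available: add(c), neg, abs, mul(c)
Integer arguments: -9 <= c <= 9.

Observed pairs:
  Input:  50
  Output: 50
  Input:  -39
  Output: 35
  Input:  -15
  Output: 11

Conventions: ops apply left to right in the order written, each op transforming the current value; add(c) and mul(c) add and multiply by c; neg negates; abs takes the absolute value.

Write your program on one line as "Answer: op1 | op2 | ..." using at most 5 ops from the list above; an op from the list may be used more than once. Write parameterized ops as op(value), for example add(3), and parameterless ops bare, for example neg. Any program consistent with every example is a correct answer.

add(2) | abs | add(-1) | add(-1)

Check, running the answer program on each example:
  50 -> 52 -> 52 -> 51 -> 50
  -39 -> -37 -> 37 -> 36 -> 35
  -15 -> -13 -> 13 -> 12 -> 11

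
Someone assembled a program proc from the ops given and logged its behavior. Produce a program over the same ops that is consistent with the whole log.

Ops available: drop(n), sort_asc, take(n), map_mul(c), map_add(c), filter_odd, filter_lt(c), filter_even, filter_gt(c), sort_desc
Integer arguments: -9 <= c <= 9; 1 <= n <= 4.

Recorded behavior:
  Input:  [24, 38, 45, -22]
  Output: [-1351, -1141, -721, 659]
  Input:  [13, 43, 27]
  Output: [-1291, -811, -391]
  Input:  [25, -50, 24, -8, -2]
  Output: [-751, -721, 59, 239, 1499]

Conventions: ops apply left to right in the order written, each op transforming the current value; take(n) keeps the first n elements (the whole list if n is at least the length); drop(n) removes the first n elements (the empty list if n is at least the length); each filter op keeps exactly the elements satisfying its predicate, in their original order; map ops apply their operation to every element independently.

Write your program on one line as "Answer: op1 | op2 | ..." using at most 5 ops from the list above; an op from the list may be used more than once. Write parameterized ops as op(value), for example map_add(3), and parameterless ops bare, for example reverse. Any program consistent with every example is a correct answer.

map_mul(5) | map_mul(-6) | map_add(-1) | sort_asc

Check, running the answer program on each example:
  [24, 38, 45, -22] -> [120, 190, 225, -110] -> [-720, -1140, -1350, 660] -> [-721, -1141, -1351, 659] -> [-1351, -1141, -721, 659]
  [13, 43, 27] -> [65, 215, 135] -> [-390, -1290, -810] -> [-391, -1291, -811] -> [-1291, -811, -391]
  [25, -50, 24, -8, -2] -> [125, -250, 120, -40, -10] -> [-750, 1500, -720, 240, 60] -> [-751, 1499, -721, 239, 59] -> [-751, -721, 59, 239, 1499]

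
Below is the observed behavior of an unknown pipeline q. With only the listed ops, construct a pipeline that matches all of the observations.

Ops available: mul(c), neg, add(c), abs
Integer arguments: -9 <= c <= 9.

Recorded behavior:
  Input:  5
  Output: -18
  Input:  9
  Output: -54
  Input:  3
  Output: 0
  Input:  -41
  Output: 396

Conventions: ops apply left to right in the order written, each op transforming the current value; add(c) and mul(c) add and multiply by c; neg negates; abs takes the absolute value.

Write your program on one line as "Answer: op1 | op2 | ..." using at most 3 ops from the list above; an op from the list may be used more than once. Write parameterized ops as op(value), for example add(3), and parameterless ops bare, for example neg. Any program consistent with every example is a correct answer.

add(-3) | mul(9) | neg

Check, running the answer program on each example:
  5 -> 2 -> 18 -> -18
  9 -> 6 -> 54 -> -54
  3 -> 0 -> 0 -> 0
  -41 -> -44 -> -396 -> 396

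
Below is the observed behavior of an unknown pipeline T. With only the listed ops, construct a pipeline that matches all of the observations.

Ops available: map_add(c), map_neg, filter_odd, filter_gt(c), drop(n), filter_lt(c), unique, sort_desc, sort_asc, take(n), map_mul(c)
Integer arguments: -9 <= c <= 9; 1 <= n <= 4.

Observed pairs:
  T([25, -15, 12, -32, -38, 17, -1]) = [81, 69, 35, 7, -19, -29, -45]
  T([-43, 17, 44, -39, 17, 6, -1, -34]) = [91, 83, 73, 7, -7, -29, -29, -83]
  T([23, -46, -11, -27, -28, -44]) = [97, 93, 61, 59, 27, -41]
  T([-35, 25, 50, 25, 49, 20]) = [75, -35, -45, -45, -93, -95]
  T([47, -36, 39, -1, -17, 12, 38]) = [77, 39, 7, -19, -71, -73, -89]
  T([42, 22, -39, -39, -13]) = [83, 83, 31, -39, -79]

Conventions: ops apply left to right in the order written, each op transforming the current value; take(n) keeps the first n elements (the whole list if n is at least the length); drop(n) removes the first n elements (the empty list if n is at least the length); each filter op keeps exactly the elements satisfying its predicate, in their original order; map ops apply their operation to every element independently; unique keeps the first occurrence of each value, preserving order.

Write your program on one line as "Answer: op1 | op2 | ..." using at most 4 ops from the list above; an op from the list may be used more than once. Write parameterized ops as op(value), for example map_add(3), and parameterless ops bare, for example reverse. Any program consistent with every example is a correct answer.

sort_asc | map_mul(2) | map_add(-5) | map_neg

Check, running the answer program on each example:
  [25, -15, 12, -32, -38, 17, -1] -> [-38, -32, -15, -1, 12, 17, 25] -> [-76, -64, -30, -2, 24, 34, 50] -> [-81, -69, -35, -7, 19, 29, 45] -> [81, 69, 35, 7, -19, -29, -45]
  [-43, 17, 44, -39, 17, 6, -1, -34] -> [-43, -39, -34, -1, 6, 17, 17, 44] -> [-86, -78, -68, -2, 12, 34, 34, 88] -> [-91, -83, -73, -7, 7, 29, 29, 83] -> [91, 83, 73, 7, -7, -29, -29, -83]
  [23, -46, -11, -27, -28, -44] -> [-46, -44, -28, -27, -11, 23] -> [-92, -88, -56, -54, -22, 46] -> [-97, -93, -61, -59, -27, 41] -> [97, 93, 61, 59, 27, -41]
  [-35, 25, 50, 25, 49, 20] -> [-35, 20, 25, 25, 49, 50] -> [-70, 40, 50, 50, 98, 100] -> [-75, 35, 45, 45, 93, 95] -> [75, -35, -45, -45, -93, -95]
  [47, -36, 39, -1, -17, 12, 38] -> [-36, -17, -1, 12, 38, 39, 47] -> [-72, -34, -2, 24, 76, 78, 94] -> [-77, -39, -7, 19, 71, 73, 89] -> [77, 39, 7, -19, -71, -73, -89]
  [42, 22, -39, -39, -13] -> [-39, -39, -13, 22, 42] -> [-78, -78, -26, 44, 84] -> [-83, -83, -31, 39, 79] -> [83, 83, 31, -39, -79]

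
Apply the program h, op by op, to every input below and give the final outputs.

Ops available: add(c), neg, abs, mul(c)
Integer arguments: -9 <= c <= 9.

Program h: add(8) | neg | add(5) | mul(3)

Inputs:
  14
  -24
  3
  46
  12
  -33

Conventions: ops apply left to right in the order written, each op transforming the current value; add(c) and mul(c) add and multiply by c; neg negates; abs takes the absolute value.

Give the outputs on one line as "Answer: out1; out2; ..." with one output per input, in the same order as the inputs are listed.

-51; 63; -18; -147; -45; 90

Execution, op by op:
  14 -> 22 -> -22 -> -17 -> -51
  -24 -> -16 -> 16 -> 21 -> 63
  3 -> 11 -> -11 -> -6 -> -18
  46 -> 54 -> -54 -> -49 -> -147
  12 -> 20 -> -20 -> -15 -> -45
  -33 -> -25 -> 25 -> 30 -> 90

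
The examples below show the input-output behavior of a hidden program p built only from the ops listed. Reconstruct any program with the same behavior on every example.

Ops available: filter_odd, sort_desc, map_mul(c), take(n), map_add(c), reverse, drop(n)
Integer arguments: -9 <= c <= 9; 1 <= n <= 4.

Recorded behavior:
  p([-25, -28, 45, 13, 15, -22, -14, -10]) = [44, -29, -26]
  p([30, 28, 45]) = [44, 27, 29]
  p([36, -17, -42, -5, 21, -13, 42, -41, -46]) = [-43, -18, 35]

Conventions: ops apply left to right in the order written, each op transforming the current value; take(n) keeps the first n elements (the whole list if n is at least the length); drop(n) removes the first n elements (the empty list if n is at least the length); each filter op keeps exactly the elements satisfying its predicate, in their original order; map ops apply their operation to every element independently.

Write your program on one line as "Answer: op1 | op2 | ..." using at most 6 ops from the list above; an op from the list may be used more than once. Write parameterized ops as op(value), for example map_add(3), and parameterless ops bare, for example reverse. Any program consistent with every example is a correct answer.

map_add(-8) | take(3) | map_add(8) | map_add(-1) | reverse

Check, running the answer program on each example:
  [-25, -28, 45, 13, 15, -22, -14, -10] -> [-33, -36, 37, 5, 7, -30, -22, -18] -> [-33, -36, 37] -> [-25, -28, 45] -> [-26, -29, 44] -> [44, -29, -26]
  [30, 28, 45] -> [22, 20, 37] -> [22, 20, 37] -> [30, 28, 45] -> [29, 27, 44] -> [44, 27, 29]
  [36, -17, -42, -5, 21, -13, 42, -41, -46] -> [28, -25, -50, -13, 13, -21, 34, -49, -54] -> [28, -25, -50] -> [36, -17, -42] -> [35, -18, -43] -> [-43, -18, 35]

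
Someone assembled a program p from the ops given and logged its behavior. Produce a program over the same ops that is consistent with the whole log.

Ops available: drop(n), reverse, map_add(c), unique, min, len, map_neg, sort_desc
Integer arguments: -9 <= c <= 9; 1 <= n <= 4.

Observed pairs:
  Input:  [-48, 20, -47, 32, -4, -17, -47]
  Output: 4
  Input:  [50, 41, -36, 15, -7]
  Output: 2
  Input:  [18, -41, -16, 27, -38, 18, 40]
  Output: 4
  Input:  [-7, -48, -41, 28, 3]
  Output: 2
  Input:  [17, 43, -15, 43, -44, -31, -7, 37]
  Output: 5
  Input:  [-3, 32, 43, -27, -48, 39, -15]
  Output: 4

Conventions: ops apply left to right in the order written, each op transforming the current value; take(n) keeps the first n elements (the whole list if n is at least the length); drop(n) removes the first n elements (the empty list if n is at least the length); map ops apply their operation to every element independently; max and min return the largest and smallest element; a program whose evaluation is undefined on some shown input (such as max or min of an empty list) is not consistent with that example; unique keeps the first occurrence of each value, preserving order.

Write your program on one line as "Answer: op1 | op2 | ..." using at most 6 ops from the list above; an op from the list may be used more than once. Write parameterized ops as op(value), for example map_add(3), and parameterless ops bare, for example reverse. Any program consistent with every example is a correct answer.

map_add(7) | drop(3) | map_add(-3) | sort_desc | len

Check, running the answer program on each example:
  [-48, 20, -47, 32, -4, -17, -47] -> [-41, 27, -40, 39, 3, -10, -40] -> [39, 3, -10, -40] -> [36, 0, -13, -43] -> [36, 0, -13, -43] -> 4
  [50, 41, -36, 15, -7] -> [57, 48, -29, 22, 0] -> [22, 0] -> [19, -3] -> [19, -3] -> 2
  [18, -41, -16, 27, -38, 18, 40] -> [25, -34, -9, 34, -31, 25, 47] -> [34, -31, 25, 47] -> [31, -34, 22, 44] -> [44, 31, 22, -34] -> 4
  [-7, -48, -41, 28, 3] -> [0, -41, -34, 35, 10] -> [35, 10] -> [32, 7] -> [32, 7] -> 2
  [17, 43, -15, 43, -44, -31, -7, 37] -> [24, 50, -8, 50, -37, -24, 0, 44] -> [50, -37, -24, 0, 44] -> [47, -40, -27, -3, 41] -> [47, 41, -3, -27, -40] -> 5
  [-3, 32, 43, -27, -48, 39, -15] -> [4, 39, 50, -20, -41, 46, -8] -> [-20, -41, 46, -8] -> [-23, -44, 43, -11] -> [43, -11, -23, -44] -> 4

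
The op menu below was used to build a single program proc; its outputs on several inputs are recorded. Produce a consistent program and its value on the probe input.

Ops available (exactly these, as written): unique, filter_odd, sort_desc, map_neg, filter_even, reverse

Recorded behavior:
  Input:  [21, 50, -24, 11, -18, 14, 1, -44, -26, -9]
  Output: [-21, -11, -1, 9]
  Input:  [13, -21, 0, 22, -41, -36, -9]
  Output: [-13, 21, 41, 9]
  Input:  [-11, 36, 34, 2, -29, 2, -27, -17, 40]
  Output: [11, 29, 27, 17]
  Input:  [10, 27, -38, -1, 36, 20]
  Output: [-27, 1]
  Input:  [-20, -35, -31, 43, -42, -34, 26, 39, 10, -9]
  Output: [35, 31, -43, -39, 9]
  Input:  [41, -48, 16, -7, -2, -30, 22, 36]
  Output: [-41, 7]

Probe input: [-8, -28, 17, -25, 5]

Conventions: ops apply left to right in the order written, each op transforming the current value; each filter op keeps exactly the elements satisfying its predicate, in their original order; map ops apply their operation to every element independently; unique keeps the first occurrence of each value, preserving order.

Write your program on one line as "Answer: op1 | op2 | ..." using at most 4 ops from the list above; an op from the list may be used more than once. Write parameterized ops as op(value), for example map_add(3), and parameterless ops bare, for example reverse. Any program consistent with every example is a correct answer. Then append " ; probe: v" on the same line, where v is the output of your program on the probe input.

unique | map_neg | filter_odd ; probe: [-17, 25, -5]

Check, running the answer program on each example:
  [21, 50, -24, 11, -18, 14, 1, -44, -26, -9] -> [21, 50, -24, 11, -18, 14, 1, -44, -26, -9] -> [-21, -50, 24, -11, 18, -14, -1, 44, 26, 9] -> [-21, -11, -1, 9]
  [13, -21, 0, 22, -41, -36, -9] -> [13, -21, 0, 22, -41, -36, -9] -> [-13, 21, 0, -22, 41, 36, 9] -> [-13, 21, 41, 9]
  [-11, 36, 34, 2, -29, 2, -27, -17, 40] -> [-11, 36, 34, 2, -29, -27, -17, 40] -> [11, -36, -34, -2, 29, 27, 17, -40] -> [11, 29, 27, 17]
  [10, 27, -38, -1, 36, 20] -> [10, 27, -38, -1, 36, 20] -> [-10, -27, 38, 1, -36, -20] -> [-27, 1]
  [-20, -35, -31, 43, -42, -34, 26, 39, 10, -9] -> [-20, -35, -31, 43, -42, -34, 26, 39, 10, -9] -> [20, 35, 31, -43, 42, 34, -26, -39, -10, 9] -> [35, 31, -43, -39, 9]
  [41, -48, 16, -7, -2, -30, 22, 36] -> [41, -48, 16, -7, -2, -30, 22, 36] -> [-41, 48, -16, 7, 2, 30, -22, -36] -> [-41, 7]
  probe: [-8, -28, 17, -25, 5] -> [-8, -28, 17, -25, 5] -> [8, 28, -17, 25, -5] -> [-17, 25, -5]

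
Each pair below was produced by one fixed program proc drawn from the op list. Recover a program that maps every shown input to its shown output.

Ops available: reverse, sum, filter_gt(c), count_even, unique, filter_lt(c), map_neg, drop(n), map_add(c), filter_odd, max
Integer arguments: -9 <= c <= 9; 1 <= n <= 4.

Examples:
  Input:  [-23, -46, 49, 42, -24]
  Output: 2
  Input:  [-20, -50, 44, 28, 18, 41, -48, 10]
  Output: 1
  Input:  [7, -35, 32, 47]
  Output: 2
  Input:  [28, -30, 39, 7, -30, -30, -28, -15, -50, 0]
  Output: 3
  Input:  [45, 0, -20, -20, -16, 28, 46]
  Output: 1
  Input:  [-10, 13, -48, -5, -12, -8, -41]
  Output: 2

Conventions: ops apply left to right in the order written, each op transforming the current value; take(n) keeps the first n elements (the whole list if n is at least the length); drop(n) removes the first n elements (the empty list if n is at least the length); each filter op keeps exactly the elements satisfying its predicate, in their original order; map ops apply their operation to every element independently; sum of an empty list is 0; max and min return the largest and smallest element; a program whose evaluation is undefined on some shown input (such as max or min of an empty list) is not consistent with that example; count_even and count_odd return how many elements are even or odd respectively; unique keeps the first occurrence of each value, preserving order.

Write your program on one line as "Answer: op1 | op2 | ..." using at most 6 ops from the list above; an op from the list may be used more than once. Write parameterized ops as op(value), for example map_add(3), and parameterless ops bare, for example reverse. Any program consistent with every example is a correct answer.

reverse | unique | map_neg | map_add(7) | drop(2) | count_even

Check, running the answer program on each example:
  [-23, -46, 49, 42, -24] -> [-24, 42, 49, -46, -23] -> [-24, 42, 49, -46, -23] -> [24, -42, -49, 46, 23] -> [31, -35, -42, 53, 30] -> [-42, 53, 30] -> 2
  [-20, -50, 44, 28, 18, 41, -48, 10] -> [10, -48, 41, 18, 28, 44, -50, -20] -> [10, -48, 41, 18, 28, 44, -50, -20] -> [-10, 48, -41, -18, -28, -44, 50, 20] -> [-3, 55, -34, -11, -21, -37, 57, 27] -> [-34, -11, -21, -37, 57, 27] -> 1
  [7, -35, 32, 47] -> [47, 32, -35, 7] -> [47, 32, -35, 7] -> [-47, -32, 35, -7] -> [-40, -25, 42, 0] -> [42, 0] -> 2
  [28, -30, 39, 7, -30, -30, -28, -15, -50, 0] -> [0, -50, -15, -28, -30, -30, 7, 39, -30, 28] -> [0, -50, -15, -28, -30, 7, 39, 28] -> [0, 50, 15, 28, 30, -7, -39, -28] -> [7, 57, 22, 35, 37, 0, -32, -21] -> [22, 35, 37, 0, -32, -21] -> 3
  [45, 0, -20, -20, -16, 28, 46] -> [46, 28, -16, -20, -20, 0, 45] -> [46, 28, -16, -20, 0, 45] -> [-46, -28, 16, 20, 0, -45] -> [-39, -21, 23, 27, 7, -38] -> [23, 27, 7, -38] -> 1
  [-10, 13, -48, -5, -12, -8, -41] -> [-41, -8, -12, -5, -48, 13, -10] -> [-41, -8, -12, -5, -48, 13, -10] -> [41, 8, 12, 5, 48, -13, 10] -> [48, 15, 19, 12, 55, -6, 17] -> [19, 12, 55, -6, 17] -> 2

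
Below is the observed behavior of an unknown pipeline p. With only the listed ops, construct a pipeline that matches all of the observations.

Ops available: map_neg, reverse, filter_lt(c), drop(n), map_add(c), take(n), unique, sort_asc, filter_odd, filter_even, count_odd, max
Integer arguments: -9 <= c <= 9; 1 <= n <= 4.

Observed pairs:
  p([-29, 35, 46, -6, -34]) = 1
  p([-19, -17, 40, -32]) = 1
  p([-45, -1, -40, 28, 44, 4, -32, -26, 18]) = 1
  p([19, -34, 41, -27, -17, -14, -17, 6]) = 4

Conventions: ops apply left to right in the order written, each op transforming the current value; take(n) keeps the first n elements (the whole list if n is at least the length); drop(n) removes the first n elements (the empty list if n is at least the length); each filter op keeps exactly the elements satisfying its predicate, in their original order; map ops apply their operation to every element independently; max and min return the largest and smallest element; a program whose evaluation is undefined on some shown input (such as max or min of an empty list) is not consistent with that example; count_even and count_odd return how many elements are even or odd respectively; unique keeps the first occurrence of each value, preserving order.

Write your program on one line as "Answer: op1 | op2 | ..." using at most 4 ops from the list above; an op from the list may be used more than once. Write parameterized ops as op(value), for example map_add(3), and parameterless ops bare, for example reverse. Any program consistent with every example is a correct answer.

filter_odd | sort_asc | drop(1) | count_odd

Check, running the answer program on each example:
  [-29, 35, 46, -6, -34] -> [-29, 35] -> [-29, 35] -> [35] -> 1
  [-19, -17, 40, -32] -> [-19, -17] -> [-19, -17] -> [-17] -> 1
  [-45, -1, -40, 28, 44, 4, -32, -26, 18] -> [-45, -1] -> [-45, -1] -> [-1] -> 1
  [19, -34, 41, -27, -17, -14, -17, 6] -> [19, 41, -27, -17, -17] -> [-27, -17, -17, 19, 41] -> [-17, -17, 19, 41] -> 4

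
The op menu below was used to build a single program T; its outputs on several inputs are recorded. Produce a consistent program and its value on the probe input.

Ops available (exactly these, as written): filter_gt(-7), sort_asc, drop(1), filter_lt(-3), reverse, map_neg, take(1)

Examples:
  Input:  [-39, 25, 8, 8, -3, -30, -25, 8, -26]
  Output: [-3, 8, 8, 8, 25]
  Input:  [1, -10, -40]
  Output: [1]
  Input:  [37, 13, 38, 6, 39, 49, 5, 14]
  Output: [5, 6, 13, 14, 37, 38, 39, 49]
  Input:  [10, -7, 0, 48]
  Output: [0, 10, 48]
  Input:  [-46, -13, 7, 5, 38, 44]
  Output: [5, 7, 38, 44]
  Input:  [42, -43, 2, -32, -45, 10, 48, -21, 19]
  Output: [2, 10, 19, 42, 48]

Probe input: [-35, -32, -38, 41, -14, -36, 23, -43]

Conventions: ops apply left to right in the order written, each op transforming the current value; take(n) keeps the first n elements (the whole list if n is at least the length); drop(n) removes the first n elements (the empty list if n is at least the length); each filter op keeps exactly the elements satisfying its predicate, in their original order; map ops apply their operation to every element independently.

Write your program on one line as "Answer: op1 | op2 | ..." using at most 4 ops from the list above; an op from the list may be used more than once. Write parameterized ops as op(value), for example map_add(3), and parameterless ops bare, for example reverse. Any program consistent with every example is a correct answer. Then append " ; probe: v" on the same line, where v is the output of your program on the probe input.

reverse | filter_gt(-7) | sort_asc ; probe: [23, 41]

Check, running the answer program on each example:
  [-39, 25, 8, 8, -3, -30, -25, 8, -26] -> [-26, 8, -25, -30, -3, 8, 8, 25, -39] -> [8, -3, 8, 8, 25] -> [-3, 8, 8, 8, 25]
  [1, -10, -40] -> [-40, -10, 1] -> [1] -> [1]
  [37, 13, 38, 6, 39, 49, 5, 14] -> [14, 5, 49, 39, 6, 38, 13, 37] -> [14, 5, 49, 39, 6, 38, 13, 37] -> [5, 6, 13, 14, 37, 38, 39, 49]
  [10, -7, 0, 48] -> [48, 0, -7, 10] -> [48, 0, 10] -> [0, 10, 48]
  [-46, -13, 7, 5, 38, 44] -> [44, 38, 5, 7, -13, -46] -> [44, 38, 5, 7] -> [5, 7, 38, 44]
  [42, -43, 2, -32, -45, 10, 48, -21, 19] -> [19, -21, 48, 10, -45, -32, 2, -43, 42] -> [19, 48, 10, 2, 42] -> [2, 10, 19, 42, 48]
  probe: [-35, -32, -38, 41, -14, -36, 23, -43] -> [-43, 23, -36, -14, 41, -38, -32, -35] -> [23, 41] -> [23, 41]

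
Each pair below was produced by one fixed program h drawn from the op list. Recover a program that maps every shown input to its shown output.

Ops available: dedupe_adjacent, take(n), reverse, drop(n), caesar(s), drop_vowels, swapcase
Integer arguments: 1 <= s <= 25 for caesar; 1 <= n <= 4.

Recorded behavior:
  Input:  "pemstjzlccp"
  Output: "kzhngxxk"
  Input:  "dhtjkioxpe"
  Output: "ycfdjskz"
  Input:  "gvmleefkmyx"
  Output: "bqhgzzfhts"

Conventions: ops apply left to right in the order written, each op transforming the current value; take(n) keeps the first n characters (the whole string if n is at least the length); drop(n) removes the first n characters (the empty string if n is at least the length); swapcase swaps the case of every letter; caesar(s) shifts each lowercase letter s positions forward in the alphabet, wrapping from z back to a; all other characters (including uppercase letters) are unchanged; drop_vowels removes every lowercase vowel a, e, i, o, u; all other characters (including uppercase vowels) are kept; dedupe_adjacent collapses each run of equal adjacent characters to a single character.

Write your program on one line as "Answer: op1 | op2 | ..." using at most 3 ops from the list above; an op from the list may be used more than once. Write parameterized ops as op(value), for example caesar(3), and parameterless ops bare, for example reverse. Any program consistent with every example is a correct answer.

caesar(21) | drop_vowels

Check, running the answer program on each example:
  "pemstjzlccp" -> "kzhnoeugxxk" -> "kzhngxxk"
  "dhtjkioxpe" -> "ycoefdjskz" -> "ycfdjskz"
  "gvmleefkmyx" -> "bqhgzzafhts" -> "bqhgzzfhts"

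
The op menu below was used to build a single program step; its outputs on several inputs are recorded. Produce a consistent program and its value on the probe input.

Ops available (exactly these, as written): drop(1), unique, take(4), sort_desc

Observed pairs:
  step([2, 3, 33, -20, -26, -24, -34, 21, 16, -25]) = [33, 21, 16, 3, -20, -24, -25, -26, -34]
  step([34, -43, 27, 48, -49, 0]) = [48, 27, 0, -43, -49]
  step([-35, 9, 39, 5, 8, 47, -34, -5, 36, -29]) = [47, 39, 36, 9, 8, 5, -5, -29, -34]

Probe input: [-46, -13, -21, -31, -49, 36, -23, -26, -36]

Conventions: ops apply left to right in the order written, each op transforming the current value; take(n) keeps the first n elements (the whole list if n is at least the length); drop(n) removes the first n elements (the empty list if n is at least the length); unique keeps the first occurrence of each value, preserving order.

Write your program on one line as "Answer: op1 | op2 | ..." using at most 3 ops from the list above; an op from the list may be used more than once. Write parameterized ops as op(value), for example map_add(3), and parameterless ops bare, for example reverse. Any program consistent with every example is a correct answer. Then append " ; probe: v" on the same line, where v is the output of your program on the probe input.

drop(1) | sort_desc ; probe: [36, -13, -21, -23, -26, -31, -36, -49]

Check, running the answer program on each example:
  [2, 3, 33, -20, -26, -24, -34, 21, 16, -25] -> [3, 33, -20, -26, -24, -34, 21, 16, -25] -> [33, 21, 16, 3, -20, -24, -25, -26, -34]
  [34, -43, 27, 48, -49, 0] -> [-43, 27, 48, -49, 0] -> [48, 27, 0, -43, -49]
  [-35, 9, 39, 5, 8, 47, -34, -5, 36, -29] -> [9, 39, 5, 8, 47, -34, -5, 36, -29] -> [47, 39, 36, 9, 8, 5, -5, -29, -34]
  probe: [-46, -13, -21, -31, -49, 36, -23, -26, -36] -> [-13, -21, -31, -49, 36, -23, -26, -36] -> [36, -13, -21, -23, -26, -31, -36, -49]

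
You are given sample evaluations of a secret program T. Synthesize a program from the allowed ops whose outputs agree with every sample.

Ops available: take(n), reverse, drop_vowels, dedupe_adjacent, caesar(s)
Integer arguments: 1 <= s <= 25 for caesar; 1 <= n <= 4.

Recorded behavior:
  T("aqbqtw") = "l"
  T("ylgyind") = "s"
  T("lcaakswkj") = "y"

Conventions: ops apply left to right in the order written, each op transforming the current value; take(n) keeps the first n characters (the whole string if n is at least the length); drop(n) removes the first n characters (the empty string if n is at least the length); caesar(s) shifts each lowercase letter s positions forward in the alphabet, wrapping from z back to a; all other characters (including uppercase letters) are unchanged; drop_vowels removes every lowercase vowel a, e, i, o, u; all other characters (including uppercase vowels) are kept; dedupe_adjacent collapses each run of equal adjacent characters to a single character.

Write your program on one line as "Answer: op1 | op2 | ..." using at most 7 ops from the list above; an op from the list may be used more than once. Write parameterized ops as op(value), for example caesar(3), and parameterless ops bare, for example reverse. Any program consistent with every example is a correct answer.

dedupe_adjacent | reverse | drop_vowels | caesar(15) | drop_vowels | take(1)

Check, running the answer program on each example:
  "aqbqtw" -> "aqbqtw" -> "wtqbqa" -> "wtqbq" -> "lifqf" -> "lfqf" -> "l"
  "ylgyind" -> "ylgyind" -> "dniygly" -> "dnygly" -> "scnvan" -> "scnvn" -> "s"
  "lcaakswkj" -> "lcakswkj" -> "jkwskacl" -> "jkwskcl" -> "yzlhzra" -> "yzlhzr" -> "y"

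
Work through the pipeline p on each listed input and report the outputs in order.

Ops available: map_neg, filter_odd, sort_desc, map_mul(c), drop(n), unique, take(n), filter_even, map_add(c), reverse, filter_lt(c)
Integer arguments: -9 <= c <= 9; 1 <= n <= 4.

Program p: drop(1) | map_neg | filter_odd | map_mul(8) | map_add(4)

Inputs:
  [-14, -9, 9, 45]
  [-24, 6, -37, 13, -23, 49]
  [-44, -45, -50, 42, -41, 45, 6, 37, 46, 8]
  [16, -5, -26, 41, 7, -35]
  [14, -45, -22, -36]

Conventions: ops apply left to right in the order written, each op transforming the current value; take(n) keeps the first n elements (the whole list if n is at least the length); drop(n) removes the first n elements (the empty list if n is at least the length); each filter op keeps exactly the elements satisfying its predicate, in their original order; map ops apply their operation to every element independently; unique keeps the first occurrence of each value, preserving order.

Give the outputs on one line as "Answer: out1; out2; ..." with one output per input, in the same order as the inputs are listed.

Execution, op by op:
  [-14, -9, 9, 45] -> [-9, 9, 45] -> [9, -9, -45] -> [9, -9, -45] -> [72, -72, -360] -> [76, -68, -356]
  [-24, 6, -37, 13, -23, 49] -> [6, -37, 13, -23, 49] -> [-6, 37, -13, 23, -49] -> [37, -13, 23, -49] -> [296, -104, 184, -392] -> [300, -100, 188, -388]
  [-44, -45, -50, 42, -41, 45, 6, 37, 46, 8] -> [-45, -50, 42, -41, 45, 6, 37, 46, 8] -> [45, 50, -42, 41, -45, -6, -37, -46, -8] -> [45, 41, -45, -37] -> [360, 328, -360, -296] -> [364, 332, -356, -292]
  [16, -5, -26, 41, 7, -35] -> [-5, -26, 41, 7, -35] -> [5, 26, -41, -7, 35] -> [5, -41, -7, 35] -> [40, -328, -56, 280] -> [44, -324, -52, 284]
  [14, -45, -22, -36] -> [-45, -22, -36] -> [45, 22, 36] -> [45] -> [360] -> [364]

[76, -68, -356]; [300, -100, 188, -388]; [364, 332, -356, -292]; [44, -324, -52, 284]; [364]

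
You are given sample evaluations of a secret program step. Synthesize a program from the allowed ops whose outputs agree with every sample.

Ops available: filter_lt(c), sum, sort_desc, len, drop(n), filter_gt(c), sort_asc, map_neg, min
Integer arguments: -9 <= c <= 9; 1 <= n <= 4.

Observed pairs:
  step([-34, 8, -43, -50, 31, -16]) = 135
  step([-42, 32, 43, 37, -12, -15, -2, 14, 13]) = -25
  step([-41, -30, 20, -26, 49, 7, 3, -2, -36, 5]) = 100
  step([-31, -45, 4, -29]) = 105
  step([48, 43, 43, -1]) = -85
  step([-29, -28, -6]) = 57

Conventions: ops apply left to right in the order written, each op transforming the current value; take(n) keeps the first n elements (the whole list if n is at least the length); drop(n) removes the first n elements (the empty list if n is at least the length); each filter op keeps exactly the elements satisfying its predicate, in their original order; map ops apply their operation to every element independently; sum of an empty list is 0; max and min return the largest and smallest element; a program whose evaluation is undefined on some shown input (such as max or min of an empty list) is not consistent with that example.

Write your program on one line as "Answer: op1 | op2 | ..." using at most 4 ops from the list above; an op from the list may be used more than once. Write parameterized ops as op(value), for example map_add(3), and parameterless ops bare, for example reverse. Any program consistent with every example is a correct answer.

map_neg | sort_asc | drop(1) | sum

Check, running the answer program on each example:
  [-34, 8, -43, -50, 31, -16] -> [34, -8, 43, 50, -31, 16] -> [-31, -8, 16, 34, 43, 50] -> [-8, 16, 34, 43, 50] -> 135
  [-42, 32, 43, 37, -12, -15, -2, 14, 13] -> [42, -32, -43, -37, 12, 15, 2, -14, -13] -> [-43, -37, -32, -14, -13, 2, 12, 15, 42] -> [-37, -32, -14, -13, 2, 12, 15, 42] -> -25
  [-41, -30, 20, -26, 49, 7, 3, -2, -36, 5] -> [41, 30, -20, 26, -49, -7, -3, 2, 36, -5] -> [-49, -20, -7, -5, -3, 2, 26, 30, 36, 41] -> [-20, -7, -5, -3, 2, 26, 30, 36, 41] -> 100
  [-31, -45, 4, -29] -> [31, 45, -4, 29] -> [-4, 29, 31, 45] -> [29, 31, 45] -> 105
  [48, 43, 43, -1] -> [-48, -43, -43, 1] -> [-48, -43, -43, 1] -> [-43, -43, 1] -> -85
  [-29, -28, -6] -> [29, 28, 6] -> [6, 28, 29] -> [28, 29] -> 57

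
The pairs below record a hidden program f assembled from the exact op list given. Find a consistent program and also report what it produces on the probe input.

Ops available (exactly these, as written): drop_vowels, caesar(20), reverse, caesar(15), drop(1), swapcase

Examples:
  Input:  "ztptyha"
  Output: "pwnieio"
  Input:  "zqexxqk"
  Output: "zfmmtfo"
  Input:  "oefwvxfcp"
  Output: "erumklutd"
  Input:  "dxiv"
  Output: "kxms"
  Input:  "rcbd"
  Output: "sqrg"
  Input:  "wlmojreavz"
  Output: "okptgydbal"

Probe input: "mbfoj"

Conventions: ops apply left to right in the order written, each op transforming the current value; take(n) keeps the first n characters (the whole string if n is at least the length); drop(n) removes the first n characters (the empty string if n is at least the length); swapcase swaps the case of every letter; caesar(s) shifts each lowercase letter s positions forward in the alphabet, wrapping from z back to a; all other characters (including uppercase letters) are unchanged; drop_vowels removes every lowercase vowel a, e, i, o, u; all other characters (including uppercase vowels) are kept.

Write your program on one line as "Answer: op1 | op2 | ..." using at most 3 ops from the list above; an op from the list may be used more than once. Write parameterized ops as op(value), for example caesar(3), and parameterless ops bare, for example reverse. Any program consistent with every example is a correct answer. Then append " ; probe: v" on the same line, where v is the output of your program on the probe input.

caesar(15) | reverse ; probe: "yduqb"

Check, running the answer program on each example:
  "ztptyha" -> "oieinwp" -> "pwnieio"
  "zqexxqk" -> "oftmmfz" -> "zfmmtfo"
  "oefwvxfcp" -> "dtulkmure" -> "erumklutd"
  "dxiv" -> "smxk" -> "kxms"
  "rcbd" -> "grqs" -> "sqrg"
  "wlmojreavz" -> "labdygtpko" -> "okptgydbal"
  probe: "mbfoj" -> "bqudy" -> "yduqb"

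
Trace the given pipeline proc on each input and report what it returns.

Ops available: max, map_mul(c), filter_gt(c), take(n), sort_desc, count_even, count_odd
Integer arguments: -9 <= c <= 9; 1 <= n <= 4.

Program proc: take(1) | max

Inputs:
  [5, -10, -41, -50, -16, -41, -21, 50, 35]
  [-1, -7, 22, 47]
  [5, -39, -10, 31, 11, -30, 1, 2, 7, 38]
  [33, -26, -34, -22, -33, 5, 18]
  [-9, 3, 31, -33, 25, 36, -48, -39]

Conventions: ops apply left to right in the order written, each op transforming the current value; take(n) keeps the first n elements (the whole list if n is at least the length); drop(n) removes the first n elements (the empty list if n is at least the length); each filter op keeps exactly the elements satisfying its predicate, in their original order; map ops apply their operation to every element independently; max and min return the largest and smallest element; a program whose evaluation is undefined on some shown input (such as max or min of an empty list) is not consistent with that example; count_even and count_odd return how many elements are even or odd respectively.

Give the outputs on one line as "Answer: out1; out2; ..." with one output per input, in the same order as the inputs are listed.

Execution, op by op:
  [5, -10, -41, -50, -16, -41, -21, 50, 35] -> [5] -> 5
  [-1, -7, 22, 47] -> [-1] -> -1
  [5, -39, -10, 31, 11, -30, 1, 2, 7, 38] -> [5] -> 5
  [33, -26, -34, -22, -33, 5, 18] -> [33] -> 33
  [-9, 3, 31, -33, 25, 36, -48, -39] -> [-9] -> -9

5; -1; 5; 33; -9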